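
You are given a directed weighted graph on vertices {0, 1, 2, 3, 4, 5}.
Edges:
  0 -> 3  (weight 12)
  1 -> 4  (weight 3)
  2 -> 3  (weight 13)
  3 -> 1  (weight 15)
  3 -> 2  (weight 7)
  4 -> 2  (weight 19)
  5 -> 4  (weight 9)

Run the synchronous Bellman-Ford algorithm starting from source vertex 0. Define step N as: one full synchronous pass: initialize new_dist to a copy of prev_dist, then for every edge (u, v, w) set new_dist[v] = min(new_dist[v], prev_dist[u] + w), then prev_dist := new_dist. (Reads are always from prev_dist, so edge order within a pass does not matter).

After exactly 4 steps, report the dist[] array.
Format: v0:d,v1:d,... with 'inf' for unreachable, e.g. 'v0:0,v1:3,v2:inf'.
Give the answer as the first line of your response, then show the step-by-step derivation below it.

v0:0,v1:27,v2:19,v3:12,v4:30,v5:inf

step 1: dist = v0:0,v1:inf,v2:inf,v3:12,v4:inf,v5:inf
step 2: dist = v0:0,v1:27,v2:19,v3:12,v4:inf,v5:inf
step 3: dist = v0:0,v1:27,v2:19,v3:12,v4:30,v5:inf
step 4: dist = v0:0,v1:27,v2:19,v3:12,v4:30,v5:inf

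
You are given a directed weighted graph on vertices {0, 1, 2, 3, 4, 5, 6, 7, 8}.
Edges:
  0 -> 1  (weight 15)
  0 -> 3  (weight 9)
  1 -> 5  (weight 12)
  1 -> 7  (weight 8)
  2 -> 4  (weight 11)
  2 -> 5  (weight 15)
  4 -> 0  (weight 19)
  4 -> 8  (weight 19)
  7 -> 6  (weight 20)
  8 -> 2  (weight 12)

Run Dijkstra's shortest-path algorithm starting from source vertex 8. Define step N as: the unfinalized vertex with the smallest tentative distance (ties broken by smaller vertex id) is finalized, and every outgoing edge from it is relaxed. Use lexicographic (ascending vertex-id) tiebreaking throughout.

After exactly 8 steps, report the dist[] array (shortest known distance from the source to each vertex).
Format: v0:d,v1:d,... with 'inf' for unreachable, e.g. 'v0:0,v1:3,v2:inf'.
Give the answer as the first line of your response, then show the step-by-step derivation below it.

v0:42,v1:57,v2:12,v3:51,v4:23,v5:27,v6:85,v7:65,v8:0

step 1: dist = v0:inf,v1:inf,v2:12,v3:inf,v4:inf,v5:inf,v6:inf,v7:inf,v8:0
step 2: dist = v0:inf,v1:inf,v2:12,v3:inf,v4:23,v5:27,v6:inf,v7:inf,v8:0
step 3: dist = v0:42,v1:inf,v2:12,v3:inf,v4:23,v5:27,v6:inf,v7:inf,v8:0
step 4: dist = v0:42,v1:inf,v2:12,v3:inf,v4:23,v5:27,v6:inf,v7:inf,v8:0
step 5: dist = v0:42,v1:57,v2:12,v3:51,v4:23,v5:27,v6:inf,v7:inf,v8:0
step 6: dist = v0:42,v1:57,v2:12,v3:51,v4:23,v5:27,v6:inf,v7:inf,v8:0
step 7: dist = v0:42,v1:57,v2:12,v3:51,v4:23,v5:27,v6:inf,v7:65,v8:0
step 8: dist = v0:42,v1:57,v2:12,v3:51,v4:23,v5:27,v6:85,v7:65,v8:0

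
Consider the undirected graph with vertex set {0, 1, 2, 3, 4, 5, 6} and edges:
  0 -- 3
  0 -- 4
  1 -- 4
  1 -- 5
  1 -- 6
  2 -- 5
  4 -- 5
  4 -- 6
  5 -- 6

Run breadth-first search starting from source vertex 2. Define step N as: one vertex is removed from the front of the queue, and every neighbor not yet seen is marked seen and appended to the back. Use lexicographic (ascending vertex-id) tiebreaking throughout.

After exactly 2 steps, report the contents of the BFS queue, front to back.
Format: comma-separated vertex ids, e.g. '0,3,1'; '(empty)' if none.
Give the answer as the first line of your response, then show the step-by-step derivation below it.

1,4,6

step 1: dequeue 2; queue=[5]; order=2
step 2: dequeue 5; queue=[1,4,6]; order=2,5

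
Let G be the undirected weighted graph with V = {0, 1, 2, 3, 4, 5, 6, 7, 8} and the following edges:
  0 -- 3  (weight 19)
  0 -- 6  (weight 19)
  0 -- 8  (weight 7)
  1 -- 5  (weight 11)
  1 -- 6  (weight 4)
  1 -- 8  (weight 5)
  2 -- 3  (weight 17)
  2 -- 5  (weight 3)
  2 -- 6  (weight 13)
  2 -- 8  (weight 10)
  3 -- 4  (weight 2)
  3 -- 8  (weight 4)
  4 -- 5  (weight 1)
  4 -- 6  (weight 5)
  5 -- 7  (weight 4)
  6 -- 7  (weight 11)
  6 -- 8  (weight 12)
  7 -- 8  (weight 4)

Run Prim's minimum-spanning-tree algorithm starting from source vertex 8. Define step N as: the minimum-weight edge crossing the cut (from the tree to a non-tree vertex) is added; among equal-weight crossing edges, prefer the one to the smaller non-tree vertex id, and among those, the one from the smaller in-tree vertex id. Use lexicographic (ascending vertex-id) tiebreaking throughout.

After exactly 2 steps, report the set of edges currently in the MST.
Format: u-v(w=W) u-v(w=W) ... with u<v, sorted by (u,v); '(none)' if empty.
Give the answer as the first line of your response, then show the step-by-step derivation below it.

3-4(w=2) 3-8(w=4)

step 1: add edge 3-8 (w=4); MST = {3-8(w=4)}
step 2: add edge 3-4 (w=2); MST = {3-4(w=2) 3-8(w=4)}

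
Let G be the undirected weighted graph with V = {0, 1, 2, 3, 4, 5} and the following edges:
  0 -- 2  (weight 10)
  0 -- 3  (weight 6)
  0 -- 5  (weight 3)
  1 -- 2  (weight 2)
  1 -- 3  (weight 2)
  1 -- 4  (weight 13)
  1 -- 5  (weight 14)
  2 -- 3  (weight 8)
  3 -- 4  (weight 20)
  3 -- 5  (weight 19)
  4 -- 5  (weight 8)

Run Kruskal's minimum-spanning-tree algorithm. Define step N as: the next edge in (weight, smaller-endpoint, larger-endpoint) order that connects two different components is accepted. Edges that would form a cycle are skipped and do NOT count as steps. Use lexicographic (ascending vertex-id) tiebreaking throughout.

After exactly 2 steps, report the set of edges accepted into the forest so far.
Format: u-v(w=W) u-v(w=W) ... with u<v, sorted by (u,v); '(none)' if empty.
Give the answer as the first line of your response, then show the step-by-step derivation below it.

1-2(w=2) 1-3(w=2)

step 1: add edge 1-2 (w=2); MST = {1-2(w=2)}
step 2: add edge 1-3 (w=2); MST = {1-2(w=2) 1-3(w=2)}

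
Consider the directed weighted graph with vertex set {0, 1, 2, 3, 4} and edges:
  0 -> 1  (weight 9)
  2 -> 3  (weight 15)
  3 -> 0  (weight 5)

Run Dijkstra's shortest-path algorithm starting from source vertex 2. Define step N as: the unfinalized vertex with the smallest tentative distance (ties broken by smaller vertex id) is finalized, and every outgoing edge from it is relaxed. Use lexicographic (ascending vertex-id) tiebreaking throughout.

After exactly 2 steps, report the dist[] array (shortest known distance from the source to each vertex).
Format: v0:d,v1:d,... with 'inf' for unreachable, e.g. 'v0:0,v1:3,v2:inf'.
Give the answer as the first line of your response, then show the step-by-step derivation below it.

v0:20,v1:inf,v2:0,v3:15,v4:inf

step 1: dist = v0:inf,v1:inf,v2:0,v3:15,v4:inf
step 2: dist = v0:20,v1:inf,v2:0,v3:15,v4:inf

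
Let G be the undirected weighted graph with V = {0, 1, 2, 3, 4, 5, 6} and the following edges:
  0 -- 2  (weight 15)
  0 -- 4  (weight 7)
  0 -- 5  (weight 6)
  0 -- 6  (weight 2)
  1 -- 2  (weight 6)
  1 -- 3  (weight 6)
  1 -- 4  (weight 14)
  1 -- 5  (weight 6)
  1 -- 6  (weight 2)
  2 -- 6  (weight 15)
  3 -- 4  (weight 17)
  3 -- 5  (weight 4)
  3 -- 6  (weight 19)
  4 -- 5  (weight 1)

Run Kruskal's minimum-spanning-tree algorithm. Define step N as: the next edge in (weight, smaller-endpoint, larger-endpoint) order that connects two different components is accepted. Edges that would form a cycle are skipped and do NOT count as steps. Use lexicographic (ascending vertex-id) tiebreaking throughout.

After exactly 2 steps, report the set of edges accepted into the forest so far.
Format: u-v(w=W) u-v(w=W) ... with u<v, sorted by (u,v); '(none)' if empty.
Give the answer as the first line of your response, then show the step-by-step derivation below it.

0-6(w=2) 4-5(w=1)

step 1: add edge 4-5 (w=1); MST = {4-5(w=1)}
step 2: add edge 0-6 (w=2); MST = {0-6(w=2) 4-5(w=1)}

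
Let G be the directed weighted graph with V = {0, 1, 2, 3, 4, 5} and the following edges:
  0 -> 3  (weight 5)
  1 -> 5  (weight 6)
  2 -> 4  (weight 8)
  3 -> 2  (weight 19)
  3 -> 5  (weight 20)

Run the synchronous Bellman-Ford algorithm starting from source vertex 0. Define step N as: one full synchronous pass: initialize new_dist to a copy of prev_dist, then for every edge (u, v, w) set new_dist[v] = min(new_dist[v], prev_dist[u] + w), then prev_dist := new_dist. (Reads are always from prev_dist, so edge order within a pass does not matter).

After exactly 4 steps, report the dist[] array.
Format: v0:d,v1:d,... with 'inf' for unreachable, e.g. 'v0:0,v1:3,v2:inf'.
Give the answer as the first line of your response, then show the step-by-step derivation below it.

v0:0,v1:inf,v2:24,v3:5,v4:32,v5:25

step 1: dist = v0:0,v1:inf,v2:inf,v3:5,v4:inf,v5:inf
step 2: dist = v0:0,v1:inf,v2:24,v3:5,v4:inf,v5:25
step 3: dist = v0:0,v1:inf,v2:24,v3:5,v4:32,v5:25
step 4: dist = v0:0,v1:inf,v2:24,v3:5,v4:32,v5:25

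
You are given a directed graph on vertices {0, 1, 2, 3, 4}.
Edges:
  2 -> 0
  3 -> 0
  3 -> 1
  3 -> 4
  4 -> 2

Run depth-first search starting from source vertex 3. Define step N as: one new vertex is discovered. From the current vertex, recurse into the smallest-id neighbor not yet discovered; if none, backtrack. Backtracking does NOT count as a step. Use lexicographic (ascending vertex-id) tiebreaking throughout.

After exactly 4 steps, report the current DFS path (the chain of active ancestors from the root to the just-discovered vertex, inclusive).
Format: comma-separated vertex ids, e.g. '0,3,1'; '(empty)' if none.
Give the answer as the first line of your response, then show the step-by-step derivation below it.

3,4

step 1: discover 3; path=3; order=3
step 2: discover 0; path=3>0; order=3,0
step 3: discover 1; path=3>1; order=3,0,1
step 4: discover 4; path=3>4; order=3,0,1,4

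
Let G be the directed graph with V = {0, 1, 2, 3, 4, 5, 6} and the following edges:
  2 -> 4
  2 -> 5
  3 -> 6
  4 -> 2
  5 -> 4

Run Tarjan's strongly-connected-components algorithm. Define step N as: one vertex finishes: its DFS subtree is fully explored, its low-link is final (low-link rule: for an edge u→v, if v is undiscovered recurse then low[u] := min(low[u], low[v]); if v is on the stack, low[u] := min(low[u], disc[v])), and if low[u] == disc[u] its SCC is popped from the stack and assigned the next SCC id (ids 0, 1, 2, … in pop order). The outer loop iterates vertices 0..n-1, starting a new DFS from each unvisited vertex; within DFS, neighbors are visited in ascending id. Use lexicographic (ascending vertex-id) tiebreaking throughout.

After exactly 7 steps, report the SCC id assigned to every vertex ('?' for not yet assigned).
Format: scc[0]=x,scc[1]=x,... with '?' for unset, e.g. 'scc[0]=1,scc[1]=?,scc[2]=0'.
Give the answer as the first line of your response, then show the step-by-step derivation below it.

scc[0]=0,scc[1]=1,scc[2]=2,scc[3]=4,scc[4]=2,scc[5]=2,scc[6]=3

step 1: low=(low[0]=0,low[1]=?,low[2]=?,low[3]=?,low[4]=?,low[5]=?,low[6]=?); scc=(scc[0]=0,scc[1]=?,scc[2]=?,scc[3]=?,scc[4]=?,scc[5]=?,scc[6]=?)
step 2: low=(low[0]=0,low[1]=1,low[2]=?,low[3]=?,low[4]=?,low[5]=?,low[6]=?); scc=(scc[0]=0,scc[1]=1,scc[2]=?,scc[3]=?,scc[4]=?,scc[5]=?,scc[6]=?)
step 3: low=(low[0]=0,low[1]=1,low[2]=2,low[3]=?,low[4]=2,low[5]=?,low[6]=?); scc=(scc[0]=0,scc[1]=1,scc[2]=?,scc[3]=?,scc[4]=?,scc[5]=?,scc[6]=?)
step 4: low=(low[0]=0,low[1]=1,low[2]=2,low[3]=?,low[4]=2,low[5]=3,low[6]=?); scc=(scc[0]=0,scc[1]=1,scc[2]=?,scc[3]=?,scc[4]=?,scc[5]=?,scc[6]=?)
step 5: low=(low[0]=0,low[1]=1,low[2]=2,low[3]=?,low[4]=2,low[5]=3,low[6]=?); scc=(scc[0]=0,scc[1]=1,scc[2]=2,scc[3]=?,scc[4]=2,scc[5]=2,scc[6]=?)
step 6: low=(low[0]=0,low[1]=1,low[2]=2,low[3]=5,low[4]=2,low[5]=3,low[6]=6); scc=(scc[0]=0,scc[1]=1,scc[2]=2,scc[3]=?,scc[4]=2,scc[5]=2,scc[6]=3)
step 7: low=(low[0]=0,low[1]=1,low[2]=2,low[3]=5,low[4]=2,low[5]=3,low[6]=6); scc=(scc[0]=0,scc[1]=1,scc[2]=2,scc[3]=4,scc[4]=2,scc[5]=2,scc[6]=3)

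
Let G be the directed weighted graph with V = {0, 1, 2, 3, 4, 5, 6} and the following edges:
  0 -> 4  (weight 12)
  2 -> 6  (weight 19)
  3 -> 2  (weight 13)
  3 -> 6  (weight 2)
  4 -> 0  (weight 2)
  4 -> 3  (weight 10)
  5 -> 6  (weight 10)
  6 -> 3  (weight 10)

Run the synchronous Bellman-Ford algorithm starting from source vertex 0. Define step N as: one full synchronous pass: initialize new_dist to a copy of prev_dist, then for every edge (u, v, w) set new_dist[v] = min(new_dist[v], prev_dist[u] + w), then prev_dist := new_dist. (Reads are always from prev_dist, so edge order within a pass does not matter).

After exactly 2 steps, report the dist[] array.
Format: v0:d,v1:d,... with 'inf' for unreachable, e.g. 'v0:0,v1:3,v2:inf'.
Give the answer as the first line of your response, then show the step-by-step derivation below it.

v0:0,v1:inf,v2:inf,v3:22,v4:12,v5:inf,v6:inf

step 1: dist = v0:0,v1:inf,v2:inf,v3:inf,v4:12,v5:inf,v6:inf
step 2: dist = v0:0,v1:inf,v2:inf,v3:22,v4:12,v5:inf,v6:inf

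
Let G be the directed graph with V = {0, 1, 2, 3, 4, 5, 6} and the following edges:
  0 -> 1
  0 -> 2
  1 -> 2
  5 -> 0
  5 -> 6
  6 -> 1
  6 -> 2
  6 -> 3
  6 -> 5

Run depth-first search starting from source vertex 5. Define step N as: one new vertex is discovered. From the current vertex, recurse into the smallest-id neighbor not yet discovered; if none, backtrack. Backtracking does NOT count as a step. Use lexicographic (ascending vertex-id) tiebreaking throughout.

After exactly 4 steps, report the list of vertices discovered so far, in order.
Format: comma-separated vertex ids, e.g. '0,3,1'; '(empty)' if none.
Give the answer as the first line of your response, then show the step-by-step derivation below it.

5,0,1,2

step 1: discover 5; path=5; order=5
step 2: discover 0; path=5>0; order=5,0
step 3: discover 1; path=5>0>1; order=5,0,1
step 4: discover 2; path=5>0>1>2; order=5,0,1,2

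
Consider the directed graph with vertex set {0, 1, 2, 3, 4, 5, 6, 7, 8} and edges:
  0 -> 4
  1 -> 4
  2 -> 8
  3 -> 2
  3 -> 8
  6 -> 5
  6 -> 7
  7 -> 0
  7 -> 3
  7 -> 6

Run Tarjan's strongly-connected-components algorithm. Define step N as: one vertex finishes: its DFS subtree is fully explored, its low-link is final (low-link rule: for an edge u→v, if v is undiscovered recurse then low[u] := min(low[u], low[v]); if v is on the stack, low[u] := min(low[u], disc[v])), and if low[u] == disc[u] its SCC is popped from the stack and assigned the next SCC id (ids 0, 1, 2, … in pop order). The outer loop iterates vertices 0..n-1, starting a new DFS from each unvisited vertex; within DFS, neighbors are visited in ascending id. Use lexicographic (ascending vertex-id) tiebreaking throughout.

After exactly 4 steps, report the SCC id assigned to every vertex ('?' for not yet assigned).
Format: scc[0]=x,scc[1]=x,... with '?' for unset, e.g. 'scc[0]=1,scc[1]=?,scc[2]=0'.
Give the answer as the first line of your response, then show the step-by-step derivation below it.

scc[0]=1,scc[1]=2,scc[2]=?,scc[3]=?,scc[4]=0,scc[5]=?,scc[6]=?,scc[7]=?,scc[8]=3

step 1: low=(low[0]=0,low[1]=?,low[2]=?,low[3]=?,low[4]=1,low[5]=?,low[6]=?,low[7]=?,low[8]=?); scc=(scc[0]=?,scc[1]=?,scc[2]=?,scc[3]=?,scc[4]=0,scc[5]=?,scc[6]=?,scc[7]=?,scc[8]=?)
step 2: low=(low[0]=0,low[1]=?,low[2]=?,low[3]=?,low[4]=1,low[5]=?,low[6]=?,low[7]=?,low[8]=?); scc=(scc[0]=1,scc[1]=?,scc[2]=?,scc[3]=?,scc[4]=0,scc[5]=?,scc[6]=?,scc[7]=?,scc[8]=?)
step 3: low=(low[0]=0,low[1]=2,low[2]=?,low[3]=?,low[4]=1,low[5]=?,low[6]=?,low[7]=?,low[8]=?); scc=(scc[0]=1,scc[1]=2,scc[2]=?,scc[3]=?,scc[4]=0,scc[5]=?,scc[6]=?,scc[7]=?,scc[8]=?)
step 4: low=(low[0]=0,low[1]=2,low[2]=3,low[3]=?,low[4]=1,low[5]=?,low[6]=?,low[7]=?,low[8]=4); scc=(scc[0]=1,scc[1]=2,scc[2]=?,scc[3]=?,scc[4]=0,scc[5]=?,scc[6]=?,scc[7]=?,scc[8]=3)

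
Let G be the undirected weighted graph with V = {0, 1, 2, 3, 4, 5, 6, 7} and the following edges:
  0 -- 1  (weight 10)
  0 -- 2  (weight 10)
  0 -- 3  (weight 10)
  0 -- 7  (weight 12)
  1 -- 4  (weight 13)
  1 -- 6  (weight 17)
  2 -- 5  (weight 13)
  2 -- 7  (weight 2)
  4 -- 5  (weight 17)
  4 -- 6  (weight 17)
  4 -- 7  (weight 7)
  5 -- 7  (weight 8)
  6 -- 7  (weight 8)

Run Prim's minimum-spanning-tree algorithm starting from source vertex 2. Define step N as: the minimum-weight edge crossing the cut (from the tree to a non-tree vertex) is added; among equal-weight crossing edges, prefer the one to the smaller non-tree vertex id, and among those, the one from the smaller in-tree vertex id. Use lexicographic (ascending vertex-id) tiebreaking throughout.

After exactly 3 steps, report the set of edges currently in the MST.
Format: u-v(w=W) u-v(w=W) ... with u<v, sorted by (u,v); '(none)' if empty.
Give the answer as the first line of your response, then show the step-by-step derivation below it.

2-7(w=2) 4-7(w=7) 5-7(w=8)

step 1: add edge 2-7 (w=2); MST = {2-7(w=2)}
step 2: add edge 4-7 (w=7); MST = {2-7(w=2) 4-7(w=7)}
step 3: add edge 5-7 (w=8); MST = {2-7(w=2) 4-7(w=7) 5-7(w=8)}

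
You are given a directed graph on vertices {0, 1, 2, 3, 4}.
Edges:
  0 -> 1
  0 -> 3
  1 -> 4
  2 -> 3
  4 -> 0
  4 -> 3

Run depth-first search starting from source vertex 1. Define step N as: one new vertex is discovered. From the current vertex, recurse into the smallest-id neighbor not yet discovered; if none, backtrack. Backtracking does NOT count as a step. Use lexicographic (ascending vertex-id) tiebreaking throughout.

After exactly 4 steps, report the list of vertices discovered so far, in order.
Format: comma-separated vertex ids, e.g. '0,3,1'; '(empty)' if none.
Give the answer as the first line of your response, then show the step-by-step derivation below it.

1,4,0,3

step 1: discover 1; path=1; order=1
step 2: discover 4; path=1>4; order=1,4
step 3: discover 0; path=1>4>0; order=1,4,0
step 4: discover 3; path=1>4>0>3; order=1,4,0,3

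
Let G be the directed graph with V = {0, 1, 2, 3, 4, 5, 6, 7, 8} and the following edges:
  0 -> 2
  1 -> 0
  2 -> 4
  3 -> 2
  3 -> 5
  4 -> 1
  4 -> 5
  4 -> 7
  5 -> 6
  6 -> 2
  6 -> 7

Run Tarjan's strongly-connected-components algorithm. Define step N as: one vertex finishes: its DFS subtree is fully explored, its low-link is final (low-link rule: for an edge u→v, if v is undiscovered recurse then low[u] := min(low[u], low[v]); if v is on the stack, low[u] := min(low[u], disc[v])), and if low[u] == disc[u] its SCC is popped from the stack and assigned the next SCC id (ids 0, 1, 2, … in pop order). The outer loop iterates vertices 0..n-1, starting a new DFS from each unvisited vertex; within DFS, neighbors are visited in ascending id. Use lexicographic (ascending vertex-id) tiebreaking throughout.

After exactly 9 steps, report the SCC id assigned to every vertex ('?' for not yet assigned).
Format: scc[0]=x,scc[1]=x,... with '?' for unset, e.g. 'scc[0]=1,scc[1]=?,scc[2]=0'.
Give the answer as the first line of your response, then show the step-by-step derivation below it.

scc[0]=1,scc[1]=1,scc[2]=1,scc[3]=2,scc[4]=1,scc[5]=1,scc[6]=1,scc[7]=0,scc[8]=3

step 1: low=(low[0]=0,low[1]=0,low[2]=1,low[3]=?,low[4]=2,low[5]=?,low[6]=?,low[7]=?,low[8]=?); scc=(scc[0]=?,scc[1]=?,scc[2]=?,scc[3]=?,scc[4]=?,scc[5]=?,scc[6]=?,scc[7]=?,scc[8]=?)
step 2: low=(low[0]=0,low[1]=0,low[2]=1,low[3]=?,low[4]=0,low[5]=4,low[6]=1,low[7]=6,low[8]=?); scc=(scc[0]=?,scc[1]=?,scc[2]=?,scc[3]=?,scc[4]=?,scc[5]=?,scc[6]=?,scc[7]=0,scc[8]=?)
step 3: low=(low[0]=0,low[1]=0,low[2]=1,low[3]=?,low[4]=0,low[5]=4,low[6]=1,low[7]=6,low[8]=?); scc=(scc[0]=?,scc[1]=?,scc[2]=?,scc[3]=?,scc[4]=?,scc[5]=?,scc[6]=?,scc[7]=0,scc[8]=?)
step 4: low=(low[0]=0,low[1]=0,low[2]=1,low[3]=?,low[4]=0,low[5]=1,low[6]=1,low[7]=6,low[8]=?); scc=(scc[0]=?,scc[1]=?,scc[2]=?,scc[3]=?,scc[4]=?,scc[5]=?,scc[6]=?,scc[7]=0,scc[8]=?)
step 5: low=(low[0]=0,low[1]=0,low[2]=1,low[3]=?,low[4]=0,low[5]=1,low[6]=1,low[7]=6,low[8]=?); scc=(scc[0]=?,scc[1]=?,scc[2]=?,scc[3]=?,scc[4]=?,scc[5]=?,scc[6]=?,scc[7]=0,scc[8]=?)
step 6: low=(low[0]=0,low[1]=0,low[2]=0,low[3]=?,low[4]=0,low[5]=1,low[6]=1,low[7]=6,low[8]=?); scc=(scc[0]=?,scc[1]=?,scc[2]=?,scc[3]=?,scc[4]=?,scc[5]=?,scc[6]=?,scc[7]=0,scc[8]=?)
step 7: low=(low[0]=0,low[1]=0,low[2]=0,low[3]=?,low[4]=0,low[5]=1,low[6]=1,low[7]=6,low[8]=?); scc=(scc[0]=1,scc[1]=1,scc[2]=1,scc[3]=?,scc[4]=1,scc[5]=1,scc[6]=1,scc[7]=0,scc[8]=?)
step 8: low=(low[0]=0,low[1]=0,low[2]=0,low[3]=7,low[4]=0,low[5]=1,low[6]=1,low[7]=6,low[8]=?); scc=(scc[0]=1,scc[1]=1,scc[2]=1,scc[3]=2,scc[4]=1,scc[5]=1,scc[6]=1,scc[7]=0,scc[8]=?)
step 9: low=(low[0]=0,low[1]=0,low[2]=0,low[3]=7,low[4]=0,low[5]=1,low[6]=1,low[7]=6,low[8]=8); scc=(scc[0]=1,scc[1]=1,scc[2]=1,scc[3]=2,scc[4]=1,scc[5]=1,scc[6]=1,scc[7]=0,scc[8]=3)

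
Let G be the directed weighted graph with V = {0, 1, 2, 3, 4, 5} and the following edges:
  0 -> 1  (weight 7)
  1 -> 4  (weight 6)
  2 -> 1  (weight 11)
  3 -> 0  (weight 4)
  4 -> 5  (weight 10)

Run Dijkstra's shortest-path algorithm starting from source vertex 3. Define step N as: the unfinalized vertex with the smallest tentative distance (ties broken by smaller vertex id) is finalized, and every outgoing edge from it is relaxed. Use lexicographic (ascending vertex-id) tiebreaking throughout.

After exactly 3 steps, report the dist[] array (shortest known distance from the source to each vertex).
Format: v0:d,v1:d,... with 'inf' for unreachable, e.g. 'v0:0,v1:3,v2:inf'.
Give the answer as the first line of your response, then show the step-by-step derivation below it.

v0:4,v1:11,v2:inf,v3:0,v4:17,v5:inf

step 1: dist = v0:4,v1:inf,v2:inf,v3:0,v4:inf,v5:inf
step 2: dist = v0:4,v1:11,v2:inf,v3:0,v4:inf,v5:inf
step 3: dist = v0:4,v1:11,v2:inf,v3:0,v4:17,v5:inf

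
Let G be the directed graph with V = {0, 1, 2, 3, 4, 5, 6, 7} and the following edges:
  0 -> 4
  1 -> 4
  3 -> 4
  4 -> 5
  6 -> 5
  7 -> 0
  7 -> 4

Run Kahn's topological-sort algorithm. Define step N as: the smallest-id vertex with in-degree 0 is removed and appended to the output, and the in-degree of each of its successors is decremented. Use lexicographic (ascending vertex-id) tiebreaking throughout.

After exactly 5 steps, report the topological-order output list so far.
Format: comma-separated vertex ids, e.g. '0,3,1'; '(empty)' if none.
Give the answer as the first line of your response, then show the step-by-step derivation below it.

1,2,3,6,7

step 1: output 1; order=[1]; indeg=(1,0,0,0,3,2,0,0)
step 2: output 2; order=[1,2]; indeg=(1,0,0,0,3,2,0,0)
step 3: output 3; order=[1,2,3]; indeg=(1,0,0,0,2,2,0,0)
step 4: output 6; order=[1,2,3,6]; indeg=(1,0,0,0,2,1,0,0)
step 5: output 7; order=[1,2,3,6,7]; indeg=(0,0,0,0,1,1,0,0)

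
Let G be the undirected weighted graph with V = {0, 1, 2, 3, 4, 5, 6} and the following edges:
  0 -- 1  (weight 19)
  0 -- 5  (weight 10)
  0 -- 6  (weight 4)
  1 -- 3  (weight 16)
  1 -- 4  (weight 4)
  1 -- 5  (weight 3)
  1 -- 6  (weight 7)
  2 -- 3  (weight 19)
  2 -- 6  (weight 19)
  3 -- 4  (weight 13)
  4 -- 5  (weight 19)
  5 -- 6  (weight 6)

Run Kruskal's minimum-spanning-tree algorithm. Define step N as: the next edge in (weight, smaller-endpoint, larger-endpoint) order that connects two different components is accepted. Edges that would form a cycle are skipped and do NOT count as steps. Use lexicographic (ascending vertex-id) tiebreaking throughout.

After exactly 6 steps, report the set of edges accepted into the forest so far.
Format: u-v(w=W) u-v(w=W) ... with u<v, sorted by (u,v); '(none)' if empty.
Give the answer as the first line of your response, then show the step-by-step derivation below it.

0-6(w=4) 1-4(w=4) 1-5(w=3) 2-3(w=19) 3-4(w=13) 5-6(w=6)

step 1: add edge 1-5 (w=3); MST = {1-5(w=3)}
step 2: add edge 0-6 (w=4); MST = {0-6(w=4) 1-5(w=3)}
step 3: add edge 1-4 (w=4); MST = {0-6(w=4) 1-4(w=4) 1-5(w=3)}
step 4: add edge 5-6 (w=6); MST = {0-6(w=4) 1-4(w=4) 1-5(w=3) 5-6(w=6)}
step 5: add edge 3-4 (w=13); MST = {0-6(w=4) 1-4(w=4) 1-5(w=3) 3-4(w=13) 5-6(w=6)}
step 6: add edge 2-3 (w=19); MST = {0-6(w=4) 1-4(w=4) 1-5(w=3) 2-3(w=19) 3-4(w=13) 5-6(w=6)}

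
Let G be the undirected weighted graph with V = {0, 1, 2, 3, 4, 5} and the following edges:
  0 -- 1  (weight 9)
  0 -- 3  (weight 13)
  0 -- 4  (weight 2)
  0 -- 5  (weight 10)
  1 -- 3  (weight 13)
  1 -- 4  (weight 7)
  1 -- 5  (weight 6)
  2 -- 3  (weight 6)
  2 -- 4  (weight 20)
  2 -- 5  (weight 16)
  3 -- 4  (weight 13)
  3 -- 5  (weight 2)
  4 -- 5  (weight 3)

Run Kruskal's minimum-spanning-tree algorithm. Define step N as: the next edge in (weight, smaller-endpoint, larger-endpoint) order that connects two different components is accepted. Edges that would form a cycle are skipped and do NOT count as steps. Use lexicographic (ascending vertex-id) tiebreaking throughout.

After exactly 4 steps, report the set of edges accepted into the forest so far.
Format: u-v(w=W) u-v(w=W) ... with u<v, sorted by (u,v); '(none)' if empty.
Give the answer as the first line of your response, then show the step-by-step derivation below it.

0-4(w=2) 1-5(w=6) 3-5(w=2) 4-5(w=3)

step 1: add edge 0-4 (w=2); MST = {0-4(w=2)}
step 2: add edge 3-5 (w=2); MST = {0-4(w=2) 3-5(w=2)}
step 3: add edge 4-5 (w=3); MST = {0-4(w=2) 3-5(w=2) 4-5(w=3)}
step 4: add edge 1-5 (w=6); MST = {0-4(w=2) 1-5(w=6) 3-5(w=2) 4-5(w=3)}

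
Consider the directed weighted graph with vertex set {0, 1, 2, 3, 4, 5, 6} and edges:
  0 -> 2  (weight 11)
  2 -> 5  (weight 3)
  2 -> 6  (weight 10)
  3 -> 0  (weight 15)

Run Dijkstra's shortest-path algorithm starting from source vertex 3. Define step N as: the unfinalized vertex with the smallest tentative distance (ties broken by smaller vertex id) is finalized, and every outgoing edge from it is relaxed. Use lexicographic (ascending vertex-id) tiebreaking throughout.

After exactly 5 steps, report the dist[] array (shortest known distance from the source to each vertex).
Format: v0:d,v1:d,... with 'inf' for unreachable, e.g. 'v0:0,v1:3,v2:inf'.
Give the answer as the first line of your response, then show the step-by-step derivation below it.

v0:15,v1:inf,v2:26,v3:0,v4:inf,v5:29,v6:36

step 1: dist = v0:15,v1:inf,v2:inf,v3:0,v4:inf,v5:inf,v6:inf
step 2: dist = v0:15,v1:inf,v2:26,v3:0,v4:inf,v5:inf,v6:inf
step 3: dist = v0:15,v1:inf,v2:26,v3:0,v4:inf,v5:29,v6:36
step 4: dist = v0:15,v1:inf,v2:26,v3:0,v4:inf,v5:29,v6:36
step 5: dist = v0:15,v1:inf,v2:26,v3:0,v4:inf,v5:29,v6:36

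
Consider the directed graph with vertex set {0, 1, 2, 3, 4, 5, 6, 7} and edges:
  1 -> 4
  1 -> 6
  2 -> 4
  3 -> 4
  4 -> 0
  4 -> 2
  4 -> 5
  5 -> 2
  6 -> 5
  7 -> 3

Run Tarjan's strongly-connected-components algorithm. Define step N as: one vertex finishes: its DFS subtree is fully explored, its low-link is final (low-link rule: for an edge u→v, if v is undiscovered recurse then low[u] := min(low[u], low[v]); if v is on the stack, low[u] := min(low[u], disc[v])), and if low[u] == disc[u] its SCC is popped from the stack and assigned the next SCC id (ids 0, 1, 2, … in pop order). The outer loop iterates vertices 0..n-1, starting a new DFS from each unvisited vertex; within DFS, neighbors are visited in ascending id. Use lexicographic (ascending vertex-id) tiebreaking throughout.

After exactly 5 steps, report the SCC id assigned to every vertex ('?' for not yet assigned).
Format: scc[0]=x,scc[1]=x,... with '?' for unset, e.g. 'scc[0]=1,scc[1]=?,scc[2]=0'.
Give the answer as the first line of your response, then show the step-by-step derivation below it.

scc[0]=0,scc[1]=?,scc[2]=1,scc[3]=?,scc[4]=1,scc[5]=1,scc[6]=2,scc[7]=?

step 1: low=(low[0]=0,low[1]=?,low[2]=?,low[3]=?,low[4]=?,low[5]=?,low[6]=?,low[7]=?); scc=(scc[0]=0,scc[1]=?,scc[2]=?,scc[3]=?,scc[4]=?,scc[5]=?,scc[6]=?,scc[7]=?)
step 2: low=(low[0]=0,low[1]=1,low[2]=2,low[3]=?,low[4]=2,low[5]=?,low[6]=?,low[7]=?); scc=(scc[0]=0,scc[1]=?,scc[2]=?,scc[3]=?,scc[4]=?,scc[5]=?,scc[6]=?,scc[7]=?)
step 3: low=(low[0]=0,low[1]=1,low[2]=2,low[3]=?,low[4]=2,low[5]=3,low[6]=?,low[7]=?); scc=(scc[0]=0,scc[1]=?,scc[2]=?,scc[3]=?,scc[4]=?,scc[5]=?,scc[6]=?,scc[7]=?)
step 4: low=(low[0]=0,low[1]=1,low[2]=2,low[3]=?,low[4]=2,low[5]=3,low[6]=?,low[7]=?); scc=(scc[0]=0,scc[1]=?,scc[2]=1,scc[3]=?,scc[4]=1,scc[5]=1,scc[6]=?,scc[7]=?)
step 5: low=(low[0]=0,low[1]=1,low[2]=2,low[3]=?,low[4]=2,low[5]=3,low[6]=5,low[7]=?); scc=(scc[0]=0,scc[1]=?,scc[2]=1,scc[3]=?,scc[4]=1,scc[5]=1,scc[6]=2,scc[7]=?)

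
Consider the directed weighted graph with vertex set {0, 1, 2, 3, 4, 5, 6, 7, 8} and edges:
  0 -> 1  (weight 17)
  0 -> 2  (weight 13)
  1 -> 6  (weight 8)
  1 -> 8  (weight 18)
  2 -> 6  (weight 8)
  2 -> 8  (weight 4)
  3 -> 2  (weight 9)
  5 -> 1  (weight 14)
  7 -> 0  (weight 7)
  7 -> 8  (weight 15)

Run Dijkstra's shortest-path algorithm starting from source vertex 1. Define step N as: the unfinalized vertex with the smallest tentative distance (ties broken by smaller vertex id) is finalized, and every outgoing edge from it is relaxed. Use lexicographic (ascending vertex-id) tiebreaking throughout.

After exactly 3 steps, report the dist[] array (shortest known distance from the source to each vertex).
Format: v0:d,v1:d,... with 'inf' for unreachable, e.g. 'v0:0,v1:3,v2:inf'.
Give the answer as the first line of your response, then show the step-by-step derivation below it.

v0:inf,v1:0,v2:inf,v3:inf,v4:inf,v5:inf,v6:8,v7:inf,v8:18

step 1: dist = v0:inf,v1:0,v2:inf,v3:inf,v4:inf,v5:inf,v6:8,v7:inf,v8:18
step 2: dist = v0:inf,v1:0,v2:inf,v3:inf,v4:inf,v5:inf,v6:8,v7:inf,v8:18
step 3: dist = v0:inf,v1:0,v2:inf,v3:inf,v4:inf,v5:inf,v6:8,v7:inf,v8:18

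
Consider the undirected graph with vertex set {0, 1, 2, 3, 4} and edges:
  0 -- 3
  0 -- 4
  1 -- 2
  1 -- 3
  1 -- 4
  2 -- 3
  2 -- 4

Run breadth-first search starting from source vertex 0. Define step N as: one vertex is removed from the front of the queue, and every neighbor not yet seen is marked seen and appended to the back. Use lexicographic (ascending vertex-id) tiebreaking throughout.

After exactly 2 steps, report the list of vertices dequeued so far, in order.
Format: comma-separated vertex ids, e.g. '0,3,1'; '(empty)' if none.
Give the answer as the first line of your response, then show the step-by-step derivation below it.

0,3

step 1: dequeue 0; queue=[3,4]; order=0
step 2: dequeue 3; queue=[4,1,2]; order=0,3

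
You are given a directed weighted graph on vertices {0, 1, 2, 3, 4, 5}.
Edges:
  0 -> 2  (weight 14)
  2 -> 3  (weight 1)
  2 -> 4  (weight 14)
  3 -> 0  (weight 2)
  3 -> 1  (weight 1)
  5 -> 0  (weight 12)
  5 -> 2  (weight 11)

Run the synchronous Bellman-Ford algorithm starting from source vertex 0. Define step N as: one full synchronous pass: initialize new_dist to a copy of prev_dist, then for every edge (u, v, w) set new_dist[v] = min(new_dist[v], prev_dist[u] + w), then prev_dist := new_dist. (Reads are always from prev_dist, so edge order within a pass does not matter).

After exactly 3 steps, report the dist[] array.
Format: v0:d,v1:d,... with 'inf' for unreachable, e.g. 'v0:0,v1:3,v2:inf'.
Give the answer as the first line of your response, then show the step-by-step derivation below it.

v0:0,v1:16,v2:14,v3:15,v4:28,v5:inf

step 1: dist = v0:0,v1:inf,v2:14,v3:inf,v4:inf,v5:inf
step 2: dist = v0:0,v1:inf,v2:14,v3:15,v4:28,v5:inf
step 3: dist = v0:0,v1:16,v2:14,v3:15,v4:28,v5:inf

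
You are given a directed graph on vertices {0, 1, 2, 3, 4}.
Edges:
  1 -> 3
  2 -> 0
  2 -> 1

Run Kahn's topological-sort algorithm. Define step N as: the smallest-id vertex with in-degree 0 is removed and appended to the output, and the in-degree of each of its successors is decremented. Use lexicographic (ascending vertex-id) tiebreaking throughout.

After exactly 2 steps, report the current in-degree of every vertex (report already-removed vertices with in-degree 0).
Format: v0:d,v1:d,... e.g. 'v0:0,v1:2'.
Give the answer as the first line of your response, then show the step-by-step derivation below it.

v0:0,v1:0,v2:0,v3:1,v4:0

step 1: output 2; order=[2]; indeg=(0,0,0,1,0)
step 2: output 0; order=[2,0]; indeg=(0,0,0,1,0)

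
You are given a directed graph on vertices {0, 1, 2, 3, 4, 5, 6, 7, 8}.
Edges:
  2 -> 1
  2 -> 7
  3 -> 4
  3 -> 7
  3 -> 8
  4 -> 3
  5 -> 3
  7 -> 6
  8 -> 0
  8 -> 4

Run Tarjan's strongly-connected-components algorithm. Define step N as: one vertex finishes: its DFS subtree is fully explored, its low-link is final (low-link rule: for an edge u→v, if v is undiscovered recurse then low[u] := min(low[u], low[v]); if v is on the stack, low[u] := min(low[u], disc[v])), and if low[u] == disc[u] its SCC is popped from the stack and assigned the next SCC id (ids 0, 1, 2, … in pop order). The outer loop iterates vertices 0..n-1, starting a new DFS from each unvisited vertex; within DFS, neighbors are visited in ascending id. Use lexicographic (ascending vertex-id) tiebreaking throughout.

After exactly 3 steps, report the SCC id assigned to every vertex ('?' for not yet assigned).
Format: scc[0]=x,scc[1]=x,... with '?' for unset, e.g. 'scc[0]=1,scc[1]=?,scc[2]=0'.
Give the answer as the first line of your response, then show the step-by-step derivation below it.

scc[0]=0,scc[1]=1,scc[2]=?,scc[3]=?,scc[4]=?,scc[5]=?,scc[6]=2,scc[7]=?,scc[8]=?

step 1: low=(low[0]=0,low[1]=?,low[2]=?,low[3]=?,low[4]=?,low[5]=?,low[6]=?,low[7]=?,low[8]=?); scc=(scc[0]=0,scc[1]=?,scc[2]=?,scc[3]=?,scc[4]=?,scc[5]=?,scc[6]=?,scc[7]=?,scc[8]=?)
step 2: low=(low[0]=0,low[1]=1,low[2]=?,low[3]=?,low[4]=?,low[5]=?,low[6]=?,low[7]=?,low[8]=?); scc=(scc[0]=0,scc[1]=1,scc[2]=?,scc[3]=?,scc[4]=?,scc[5]=?,scc[6]=?,scc[7]=?,scc[8]=?)
step 3: low=(low[0]=0,low[1]=1,low[2]=2,low[3]=?,low[4]=?,low[5]=?,low[6]=4,low[7]=3,low[8]=?); scc=(scc[0]=0,scc[1]=1,scc[2]=?,scc[3]=?,scc[4]=?,scc[5]=?,scc[6]=2,scc[7]=?,scc[8]=?)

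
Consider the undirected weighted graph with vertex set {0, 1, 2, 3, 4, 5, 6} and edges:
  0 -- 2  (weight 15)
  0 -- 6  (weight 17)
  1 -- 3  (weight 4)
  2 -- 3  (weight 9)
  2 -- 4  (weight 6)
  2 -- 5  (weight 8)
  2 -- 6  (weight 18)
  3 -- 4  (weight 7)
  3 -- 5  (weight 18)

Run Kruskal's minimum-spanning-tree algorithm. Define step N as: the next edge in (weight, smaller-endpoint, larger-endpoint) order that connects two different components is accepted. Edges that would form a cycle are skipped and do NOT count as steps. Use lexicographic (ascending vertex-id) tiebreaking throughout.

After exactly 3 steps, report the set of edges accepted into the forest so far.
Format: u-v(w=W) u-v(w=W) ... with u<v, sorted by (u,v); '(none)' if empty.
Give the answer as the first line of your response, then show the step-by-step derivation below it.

1-3(w=4) 2-4(w=6) 3-4(w=7)

step 1: add edge 1-3 (w=4); MST = {1-3(w=4)}
step 2: add edge 2-4 (w=6); MST = {1-3(w=4) 2-4(w=6)}
step 3: add edge 3-4 (w=7); MST = {1-3(w=4) 2-4(w=6) 3-4(w=7)}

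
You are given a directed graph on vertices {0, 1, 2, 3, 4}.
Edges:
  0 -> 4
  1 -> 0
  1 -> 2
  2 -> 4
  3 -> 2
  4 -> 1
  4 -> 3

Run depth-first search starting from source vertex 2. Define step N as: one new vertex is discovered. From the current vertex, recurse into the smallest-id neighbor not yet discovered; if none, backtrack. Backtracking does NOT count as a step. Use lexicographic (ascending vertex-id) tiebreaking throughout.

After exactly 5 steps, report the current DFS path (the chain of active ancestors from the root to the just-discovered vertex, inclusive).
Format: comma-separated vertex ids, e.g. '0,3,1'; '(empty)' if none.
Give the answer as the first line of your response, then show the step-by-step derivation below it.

2,4,3

step 1: discover 2; path=2; order=2
step 2: discover 4; path=2>4; order=2,4
step 3: discover 1; path=2>4>1; order=2,4,1
step 4: discover 0; path=2>4>1>0; order=2,4,1,0
step 5: discover 3; path=2>4>3; order=2,4,1,0,3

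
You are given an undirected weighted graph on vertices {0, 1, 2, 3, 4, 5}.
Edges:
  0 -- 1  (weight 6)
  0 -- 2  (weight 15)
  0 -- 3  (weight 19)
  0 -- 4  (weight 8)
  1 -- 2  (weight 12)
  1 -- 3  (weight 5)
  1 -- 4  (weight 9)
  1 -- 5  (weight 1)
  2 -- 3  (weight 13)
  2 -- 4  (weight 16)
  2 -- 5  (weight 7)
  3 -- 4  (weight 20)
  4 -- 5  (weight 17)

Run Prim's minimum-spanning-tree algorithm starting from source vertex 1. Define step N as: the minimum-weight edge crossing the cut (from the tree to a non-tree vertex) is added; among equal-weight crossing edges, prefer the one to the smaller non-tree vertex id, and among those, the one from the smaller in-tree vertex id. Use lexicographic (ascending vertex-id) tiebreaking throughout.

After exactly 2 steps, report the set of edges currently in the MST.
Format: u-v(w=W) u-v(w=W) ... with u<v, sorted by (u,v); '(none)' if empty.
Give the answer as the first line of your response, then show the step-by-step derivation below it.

1-3(w=5) 1-5(w=1)

step 1: add edge 1-5 (w=1); MST = {1-5(w=1)}
step 2: add edge 1-3 (w=5); MST = {1-3(w=5) 1-5(w=1)}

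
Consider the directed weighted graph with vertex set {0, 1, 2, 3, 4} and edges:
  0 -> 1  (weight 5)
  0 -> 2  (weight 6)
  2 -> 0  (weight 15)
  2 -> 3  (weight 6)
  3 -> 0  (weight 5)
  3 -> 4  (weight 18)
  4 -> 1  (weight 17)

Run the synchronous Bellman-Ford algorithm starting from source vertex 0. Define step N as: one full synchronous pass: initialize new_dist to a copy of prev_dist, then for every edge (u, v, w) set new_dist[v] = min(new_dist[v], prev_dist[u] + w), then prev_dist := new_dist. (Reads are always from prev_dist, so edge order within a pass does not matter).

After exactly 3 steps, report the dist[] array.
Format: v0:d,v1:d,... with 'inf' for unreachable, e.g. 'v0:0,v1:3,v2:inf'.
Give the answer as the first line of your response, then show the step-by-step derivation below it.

v0:0,v1:5,v2:6,v3:12,v4:30

step 1: dist = v0:0,v1:5,v2:6,v3:inf,v4:inf
step 2: dist = v0:0,v1:5,v2:6,v3:12,v4:inf
step 3: dist = v0:0,v1:5,v2:6,v3:12,v4:30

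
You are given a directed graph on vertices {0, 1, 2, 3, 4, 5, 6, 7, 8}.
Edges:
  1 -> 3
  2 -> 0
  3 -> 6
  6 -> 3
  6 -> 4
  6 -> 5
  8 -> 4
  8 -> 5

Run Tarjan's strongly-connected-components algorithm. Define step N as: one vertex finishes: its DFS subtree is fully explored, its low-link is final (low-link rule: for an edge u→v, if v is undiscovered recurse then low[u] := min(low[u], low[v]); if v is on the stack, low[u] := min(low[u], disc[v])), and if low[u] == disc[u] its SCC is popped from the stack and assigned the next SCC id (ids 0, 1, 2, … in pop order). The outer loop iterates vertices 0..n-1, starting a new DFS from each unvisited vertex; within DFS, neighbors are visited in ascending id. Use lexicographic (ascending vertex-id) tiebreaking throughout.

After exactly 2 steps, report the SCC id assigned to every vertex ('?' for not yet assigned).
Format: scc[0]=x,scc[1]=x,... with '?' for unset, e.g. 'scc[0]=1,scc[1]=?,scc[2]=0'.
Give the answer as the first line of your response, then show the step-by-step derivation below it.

scc[0]=0,scc[1]=?,scc[2]=?,scc[3]=?,scc[4]=1,scc[5]=?,scc[6]=?,scc[7]=?,scc[8]=?

step 1: low=(low[0]=0,low[1]=?,low[2]=?,low[3]=?,low[4]=?,low[5]=?,low[6]=?,low[7]=?,low[8]=?); scc=(scc[0]=0,scc[1]=?,scc[2]=?,scc[3]=?,scc[4]=?,scc[5]=?,scc[6]=?,scc[7]=?,scc[8]=?)
step 2: low=(low[0]=0,low[1]=1,low[2]=?,low[3]=2,low[4]=4,low[5]=?,low[6]=2,low[7]=?,low[8]=?); scc=(scc[0]=0,scc[1]=?,scc[2]=?,scc[3]=?,scc[4]=1,scc[5]=?,scc[6]=?,scc[7]=?,scc[8]=?)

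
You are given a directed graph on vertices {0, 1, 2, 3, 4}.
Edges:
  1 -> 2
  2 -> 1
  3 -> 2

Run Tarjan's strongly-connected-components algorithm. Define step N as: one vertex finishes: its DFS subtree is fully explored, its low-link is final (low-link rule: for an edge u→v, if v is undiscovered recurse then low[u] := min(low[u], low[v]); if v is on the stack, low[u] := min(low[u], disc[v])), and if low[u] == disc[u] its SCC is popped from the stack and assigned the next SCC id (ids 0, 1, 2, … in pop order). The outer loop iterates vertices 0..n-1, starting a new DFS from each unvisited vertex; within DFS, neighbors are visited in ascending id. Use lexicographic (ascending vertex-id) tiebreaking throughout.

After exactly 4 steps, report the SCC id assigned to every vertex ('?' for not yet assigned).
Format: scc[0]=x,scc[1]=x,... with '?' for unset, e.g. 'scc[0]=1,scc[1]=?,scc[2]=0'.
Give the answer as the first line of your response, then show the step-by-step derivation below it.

scc[0]=0,scc[1]=1,scc[2]=1,scc[3]=2,scc[4]=?

step 1: low=(low[0]=0,low[1]=?,low[2]=?,low[3]=?,low[4]=?); scc=(scc[0]=0,scc[1]=?,scc[2]=?,scc[3]=?,scc[4]=?)
step 2: low=(low[0]=0,low[1]=1,low[2]=1,low[3]=?,low[4]=?); scc=(scc[0]=0,scc[1]=?,scc[2]=?,scc[3]=?,scc[4]=?)
step 3: low=(low[0]=0,low[1]=1,low[2]=1,low[3]=?,low[4]=?); scc=(scc[0]=0,scc[1]=1,scc[2]=1,scc[3]=?,scc[4]=?)
step 4: low=(low[0]=0,low[1]=1,low[2]=1,low[3]=3,low[4]=?); scc=(scc[0]=0,scc[1]=1,scc[2]=1,scc[3]=2,scc[4]=?)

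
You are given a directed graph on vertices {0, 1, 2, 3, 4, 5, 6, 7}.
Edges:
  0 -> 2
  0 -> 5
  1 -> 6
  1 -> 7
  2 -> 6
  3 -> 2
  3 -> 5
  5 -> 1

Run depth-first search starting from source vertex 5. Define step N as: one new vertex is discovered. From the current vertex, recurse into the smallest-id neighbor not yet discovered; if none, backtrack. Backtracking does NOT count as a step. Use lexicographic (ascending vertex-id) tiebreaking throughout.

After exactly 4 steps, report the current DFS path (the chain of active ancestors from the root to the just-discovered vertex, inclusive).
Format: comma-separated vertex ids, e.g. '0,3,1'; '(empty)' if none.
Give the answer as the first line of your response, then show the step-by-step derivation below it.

5,1,7

step 1: discover 5; path=5; order=5
step 2: discover 1; path=5>1; order=5,1
step 3: discover 6; path=5>1>6; order=5,1,6
step 4: discover 7; path=5>1>7; order=5,1,6,7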